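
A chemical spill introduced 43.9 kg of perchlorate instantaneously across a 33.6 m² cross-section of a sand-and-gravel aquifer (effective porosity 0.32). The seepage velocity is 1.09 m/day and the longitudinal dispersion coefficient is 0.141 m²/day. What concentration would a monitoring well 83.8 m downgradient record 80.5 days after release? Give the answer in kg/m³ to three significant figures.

0.243 kg/m³

For an instantaneous plane source, C(x,t) = M/(n_e·A·√(4πDt)) · exp(−(x−vt)²/(4Dt)), with n_e·A the pore (flow) area.
Plume center vt = 1.09 × 80.5 = 87.745 m, so the well at 83.8 m is 3.945 m upgradient of the peak.
√(4πDt) = 11.94 m, giving peak height M/(n_e·A·√(4πDt)) = 43.9/(0.32 × 33.6 × 11.94) = 0.3420 kg/m³.
(x−vt)²/(4Dt) = (-3.945)²/(4 × 0.141 × 80.5) = 0.3428; exp(−0.3428) = 0.7098.
C = 0.3420 × 0.7098 = 0.243 kg/m³.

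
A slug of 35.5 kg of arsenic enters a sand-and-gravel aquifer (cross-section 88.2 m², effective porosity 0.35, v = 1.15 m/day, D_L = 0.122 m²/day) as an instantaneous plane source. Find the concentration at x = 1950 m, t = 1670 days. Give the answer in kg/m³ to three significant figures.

0.00781 kg/m³

For an instantaneous plane source, C(x,t) = M/(n_e·A·√(4πDt)) · exp(−(x−vt)²/(4Dt)), with n_e·A the pore (flow) area.
Plume center vt = 1.15 × 1670 = 1920.5 m, so the well at 1950 m is 29.5 m downgradient of the peak.
√(4πDt) = 50.60 m, giving peak height M/(n_e·A·√(4πDt)) = 35.5/(0.35 × 88.2 × 50.60) = 0.02273 kg/m³.
(x−vt)²/(4Dt) = (29.5)²/(4 × 0.122 × 1670) = 1.068; exp(−1.068) = 0.3437.
C = 0.02273 × 0.3437 = 0.00781 kg/m³.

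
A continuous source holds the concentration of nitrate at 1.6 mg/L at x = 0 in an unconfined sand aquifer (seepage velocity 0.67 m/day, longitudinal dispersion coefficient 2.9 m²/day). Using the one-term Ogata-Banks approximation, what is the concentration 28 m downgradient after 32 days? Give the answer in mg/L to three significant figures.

For a continuous step input, C/C₀ ≈ ½·erfc((x−vt)/(2√(Dt))).
vt = 0.67 × 32 = 21.44 m and 2√(Dt) = 2√(2.9 × 32) = 19.27 m.
Argument (x−vt)/(2√(Dt)) = (28 − 21.44)/19.27 = 0.3404; ½·erfc(0.3404) = 0.3151.
C = 1.6 × 0.3151 = 0.504 mg/L.

0.504 mg/L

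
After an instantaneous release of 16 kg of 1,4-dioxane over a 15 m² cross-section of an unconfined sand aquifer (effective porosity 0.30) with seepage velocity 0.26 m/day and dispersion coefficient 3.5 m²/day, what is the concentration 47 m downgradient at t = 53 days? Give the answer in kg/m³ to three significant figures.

0.0166 kg/m³

For an instantaneous plane source, C(x,t) = M/(n_e·A·√(4πDt)) · exp(−(x−vt)²/(4Dt)), with n_e·A the pore (flow) area.
Plume center vt = 0.26 × 53 = 13.78 m, so the well at 47 m is 33.22 m downgradient of the peak.
√(4πDt) = 48.28 m, giving peak height M/(n_e·A·√(4πDt)) = 16/(0.30 × 15 × 48.28) = 0.07364 kg/m³.
(x−vt)²/(4Dt) = (33.22)²/(4 × 3.5 × 53) = 1.487; exp(−1.487) = 0.2260.
C = 0.07364 × 0.2260 = 0.0166 kg/m³.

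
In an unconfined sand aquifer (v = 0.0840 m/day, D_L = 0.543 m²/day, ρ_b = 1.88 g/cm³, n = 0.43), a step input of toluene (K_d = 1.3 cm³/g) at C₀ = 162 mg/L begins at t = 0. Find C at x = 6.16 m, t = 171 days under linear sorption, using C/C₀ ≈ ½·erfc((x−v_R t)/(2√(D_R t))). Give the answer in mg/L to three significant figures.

36.2 mg/L

Retardation factor R = 1 + ρ_b·K_d/n = 1 + 1.88 × 1.3/0.43 = 6.684.
Sorption retards both mechanisms: v_R = v/R = 0.01257 m/day, D_R = D/R = 0.08124 m²/day.
v_R·t = 0.01257 × 171 = 2.14947 m; 2√(D_R t) = 7.454 m; argument = (6.16 − 2.14947)/7.454 = 0.5380.
C = C₀ × ½·erfc(0.5380) = 162 × 0.2234 = 36.2 mg/L.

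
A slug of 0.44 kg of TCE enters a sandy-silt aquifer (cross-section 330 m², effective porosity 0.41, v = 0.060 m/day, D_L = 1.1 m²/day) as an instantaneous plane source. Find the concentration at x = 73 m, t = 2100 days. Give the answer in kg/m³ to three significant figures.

For an instantaneous plane source, C(x,t) = M/(n_e·A·√(4πDt)) · exp(−(x−vt)²/(4Dt)), with n_e·A the pore (flow) area.
Plume center vt = 0.060 × 2100 = 126 m, so the well at 73 m is 53 m upgradient of the peak.
√(4πDt) = 170.4 m, giving peak height M/(n_e·A·√(4πDt)) = 0.44/(0.41 × 330 × 170.4) = 1.908e-05 kg/m³.
(x−vt)²/(4Dt) = (-53)²/(4 × 1.1 × 2100) = 0.3040; exp(−0.3040) = 0.7379.
C = 1.908e-05 × 0.7379 = 1.41e-05 kg/m³.

1.41e-05 kg/m³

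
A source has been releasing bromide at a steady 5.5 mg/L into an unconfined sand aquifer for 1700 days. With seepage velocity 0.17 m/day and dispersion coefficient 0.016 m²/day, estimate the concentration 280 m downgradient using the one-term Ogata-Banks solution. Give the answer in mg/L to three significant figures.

For a continuous step input, C/C₀ ≈ ½·erfc((x−vt)/(2√(Dt))).
vt = 0.17 × 1700 = 289 m and 2√(Dt) = 2√(0.016 × 1700) = 10.43 m.
Argument (x−vt)/(2√(Dt)) = (280 − 289)/10.43 = -0.8629; ½·erfc(-0.8629) = 0.8888.
C = 5.5 × 0.8888 = 4.89 mg/L.

4.89 mg/L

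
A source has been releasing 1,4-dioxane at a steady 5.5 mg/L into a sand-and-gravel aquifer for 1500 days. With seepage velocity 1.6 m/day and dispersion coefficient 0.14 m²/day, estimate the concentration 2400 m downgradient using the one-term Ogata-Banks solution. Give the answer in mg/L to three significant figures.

For a continuous step input, C/C₀ ≈ ½·erfc((x−vt)/(2√(Dt))).
vt = 1.6 × 1500 = 2400 m and 2√(Dt) = 2√(0.14 × 1500) = 28.98 m.
Argument (x−vt)/(2√(Dt)) = (2400 − 2400)/28.98 = 0; ½·erfc(0) = 0.5000.
C = 5.5 × 0.5000 = 2.75 mg/L.

2.75 mg/L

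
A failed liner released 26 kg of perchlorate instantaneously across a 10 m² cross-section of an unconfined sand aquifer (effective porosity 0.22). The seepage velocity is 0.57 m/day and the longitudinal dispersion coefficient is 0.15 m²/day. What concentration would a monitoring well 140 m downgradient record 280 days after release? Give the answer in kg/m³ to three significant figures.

For an instantaneous plane source, C(x,t) = M/(n_e·A·√(4πDt)) · exp(−(x−vt)²/(4Dt)), with n_e·A the pore (flow) area.
Plume center vt = 0.57 × 280 = 159.6 m, so the well at 140 m is 19.6 m upgradient of the peak.
√(4πDt) = 22.97 m, giving peak height M/(n_e·A·√(4πDt)) = 26/(0.22 × 10 × 22.97) = 0.5145 kg/m³.
(x−vt)²/(4Dt) = (-19.6)²/(4 × 0.15 × 280) = 2.287; exp(−2.287) = 0.1016.
C = 0.5145 × 0.1016 = 0.0523 kg/m³.

0.0523 kg/m³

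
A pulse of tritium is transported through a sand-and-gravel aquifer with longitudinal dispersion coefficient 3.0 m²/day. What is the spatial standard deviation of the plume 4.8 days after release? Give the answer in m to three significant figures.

5.37 m

Dispersive spreading gives a Gaussian with σ² = 2Dt; advection only shifts the center.
σ = √(2 × 3.0 × 4.8) = 5.37 m.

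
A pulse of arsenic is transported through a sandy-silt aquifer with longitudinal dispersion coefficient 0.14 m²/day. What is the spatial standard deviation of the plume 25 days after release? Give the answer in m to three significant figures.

2.65 m

Dispersive spreading gives a Gaussian with σ² = 2Dt; advection only shifts the center.
σ = √(2 × 0.14 × 25) = 2.65 m.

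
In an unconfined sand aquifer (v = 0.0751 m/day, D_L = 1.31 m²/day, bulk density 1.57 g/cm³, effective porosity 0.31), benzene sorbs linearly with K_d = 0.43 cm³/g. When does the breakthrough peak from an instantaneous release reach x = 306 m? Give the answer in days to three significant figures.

Retardation factor R = 1 + ρ_b·K_d/n = 1 + 1.57 × 0.43/0.31 = 3.178.
Sorption retards both mechanisms: v_R = v/R = 0.02363 m/day, D_R = D/R = 0.4122 m²/day.
Peak time from v_R²t² + 2D_R t − x² = 0: t = (√(D_R² + v_R²x²) − D_R)/v_R².
√(D_R² + v_R²x²) = √(0.4122² + 0.02363² × 306²) = 7.243; v_R² = 0.0005584.
t = (7.243 − 0.4122)/0.0005584 = 12200 days.

12200 days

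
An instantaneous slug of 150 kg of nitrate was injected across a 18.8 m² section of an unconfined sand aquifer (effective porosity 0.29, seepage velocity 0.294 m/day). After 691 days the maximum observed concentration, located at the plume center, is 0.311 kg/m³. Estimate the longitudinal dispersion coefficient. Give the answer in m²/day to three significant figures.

0.901 m²/day

At the plume center C_max = M/(n_e·A·√(4πDt)), so D = M²/(4πt·(n_e·A·C_max)²).
n_e·A·C_max = 0.29 × 18.8 × 0.311 = 1.696 kg/m.
D = 150²/(4π × 691 × 1.696²) = 0.901 m²/day.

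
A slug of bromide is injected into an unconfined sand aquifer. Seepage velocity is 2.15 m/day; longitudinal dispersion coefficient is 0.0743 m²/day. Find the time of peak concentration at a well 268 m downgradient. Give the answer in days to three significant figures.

For the 1D instantaneous-source solution, setting ∂C/∂t = 0 at fixed x gives v²t² + 2Dt − x² = 0, so t = (√(D² + v²x²) − D)/v².
√(D² + v²x²) = √(0.0743² + 2.15² × 268²) = 576.2; v² = 4.6225.
t = (576.2 − 0.0743)/4.6225 = 125 days (vs. the pure-advection estimate x/v = 125 d).

125 days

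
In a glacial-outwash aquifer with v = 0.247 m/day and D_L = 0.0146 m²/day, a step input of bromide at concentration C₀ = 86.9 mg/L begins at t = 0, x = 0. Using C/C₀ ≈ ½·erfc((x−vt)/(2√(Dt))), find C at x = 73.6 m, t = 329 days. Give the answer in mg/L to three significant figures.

86.3 mg/L

For a continuous step input, C/C₀ ≈ ½·erfc((x−vt)/(2√(Dt))).
vt = 0.247 × 329 = 81.263 m and 2√(Dt) = 2√(0.0146 × 329) = 4.383 m.
Argument (x−vt)/(2√(Dt)) = (73.6 − 81.263)/4.383 = -1.748; ½·erfc(-1.748) = 0.9933.
C = 86.9 × 0.9933 = 86.3 mg/L.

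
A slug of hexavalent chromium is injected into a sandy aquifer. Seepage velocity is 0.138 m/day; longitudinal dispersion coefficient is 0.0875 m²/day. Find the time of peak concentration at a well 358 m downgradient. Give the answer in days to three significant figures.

For the 1D instantaneous-source solution, setting ∂C/∂t = 0 at fixed x gives v²t² + 2Dt − x² = 0, so t = (√(D² + v²x²) − D)/v².
√(D² + v²x²) = √(0.0875² + 0.138² × 358²) = 49.40; v² = 0.019044.
t = (49.40 − 0.0875)/0.019044 = 2590 days (vs. the pure-advection estimate x/v = 2590 d).

2590 days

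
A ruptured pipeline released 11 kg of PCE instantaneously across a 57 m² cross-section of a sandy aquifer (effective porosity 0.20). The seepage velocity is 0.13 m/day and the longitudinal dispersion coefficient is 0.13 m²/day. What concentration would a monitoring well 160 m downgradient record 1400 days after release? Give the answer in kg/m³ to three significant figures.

0.0104 kg/m³

For an instantaneous plane source, C(x,t) = M/(n_e·A·√(4πDt)) · exp(−(x−vt)²/(4Dt)), with n_e·A the pore (flow) area.
Plume center vt = 0.13 × 1400 = 182 m, so the well at 160 m is 22 m upgradient of the peak.
√(4πDt) = 47.82 m, giving peak height M/(n_e·A·√(4πDt)) = 11/(0.20 × 57 × 47.82) = 0.02018 kg/m³.
(x−vt)²/(4Dt) = (-22)²/(4 × 0.13 × 1400) = 0.6648; exp(−0.6648) = 0.5144.
C = 0.02018 × 0.5144 = 0.0104 kg/m³.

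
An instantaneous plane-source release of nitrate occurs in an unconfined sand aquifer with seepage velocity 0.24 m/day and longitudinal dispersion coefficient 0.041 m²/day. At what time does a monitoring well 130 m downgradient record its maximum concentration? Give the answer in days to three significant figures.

For the 1D instantaneous-source solution, setting ∂C/∂t = 0 at fixed x gives v²t² + 2Dt − x² = 0, so t = (√(D² + v²x²) − D)/v².
√(D² + v²x²) = √(0.041² + 0.24² × 130²) = 31.20; v² = 0.0576.
t = (31.20 − 0.041)/0.0576 = 541 days (vs. the pure-advection estimate x/v = 542 d).

541 days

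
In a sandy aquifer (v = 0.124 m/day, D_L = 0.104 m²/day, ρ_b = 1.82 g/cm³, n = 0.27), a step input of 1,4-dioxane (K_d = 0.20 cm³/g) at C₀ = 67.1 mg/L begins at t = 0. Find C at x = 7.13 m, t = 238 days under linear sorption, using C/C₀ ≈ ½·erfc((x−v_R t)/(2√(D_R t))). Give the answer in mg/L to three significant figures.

59.2 mg/L

Retardation factor R = 1 + ρ_b·K_d/n = 1 + 1.82 × 0.20/0.27 = 2.348.
Sorption retards both mechanisms: v_R = v/R = 0.05281 m/day, D_R = D/R = 0.04429 m²/day.
v_R·t = 0.05281 × 238 = 12.56878 m; 2√(D_R t) = 6.493 m; argument = (7.13 − 12.56878)/6.493 = -0.8376.
C = C₀ × ½·erfc(-0.8376) = 67.1 × 0.8819 = 59.2 mg/L.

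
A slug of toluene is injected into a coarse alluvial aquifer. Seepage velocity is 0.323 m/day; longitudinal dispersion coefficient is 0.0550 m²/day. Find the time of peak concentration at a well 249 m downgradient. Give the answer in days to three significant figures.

770 days

For the 1D instantaneous-source solution, setting ∂C/∂t = 0 at fixed x gives v²t² + 2Dt − x² = 0, so t = (√(D² + v²x²) − D)/v².
√(D² + v²x²) = √(0.0550² + 0.323² × 249²) = 80.43; v² = 0.104329.
t = (80.43 − 0.0550)/0.104329 = 770 days (vs. the pure-advection estimate x/v = 771 d).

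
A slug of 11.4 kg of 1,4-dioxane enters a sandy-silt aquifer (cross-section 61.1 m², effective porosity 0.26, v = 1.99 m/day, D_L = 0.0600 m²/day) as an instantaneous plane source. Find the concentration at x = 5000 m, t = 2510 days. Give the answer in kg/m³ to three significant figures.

0.0158 kg/m³

For an instantaneous plane source, C(x,t) = M/(n_e·A·√(4πDt)) · exp(−(x−vt)²/(4Dt)), with n_e·A the pore (flow) area.
Plume center vt = 1.99 × 2510 = 4994.9 m, so the well at 5000 m is 5.1 m downgradient of the peak.
√(4πDt) = 43.50 m, giving peak height M/(n_e·A·√(4πDt)) = 11.4/(0.26 × 61.1 × 43.50) = 0.01650 kg/m³.
(x−vt)²/(4Dt) = (5.1)²/(4 × 0.0600 × 2510) = 0.04318; exp(−0.04318) = 0.9577.
C = 0.01650 × 0.9577 = 0.0158 kg/m³.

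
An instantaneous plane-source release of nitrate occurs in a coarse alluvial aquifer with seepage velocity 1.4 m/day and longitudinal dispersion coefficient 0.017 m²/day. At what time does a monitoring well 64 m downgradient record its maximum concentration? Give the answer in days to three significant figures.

For the 1D instantaneous-source solution, setting ∂C/∂t = 0 at fixed x gives v²t² + 2Dt − x² = 0, so t = (√(D² + v²x²) − D)/v².
√(D² + v²x²) = √(0.017² + 1.4² × 64²) = 89.60; v² = 1.96.
t = (89.60 − 0.017)/1.96 = 45.7 days (vs. the pure-advection estimate x/v = 45.7 d).

45.7 days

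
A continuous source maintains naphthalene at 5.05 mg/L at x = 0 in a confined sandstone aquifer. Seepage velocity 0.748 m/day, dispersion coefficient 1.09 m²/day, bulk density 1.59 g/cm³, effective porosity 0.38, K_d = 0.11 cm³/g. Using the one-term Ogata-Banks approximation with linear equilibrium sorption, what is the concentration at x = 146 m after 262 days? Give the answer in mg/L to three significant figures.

1.39 mg/L

Retardation factor R = 1 + ρ_b·K_d/n = 1 + 1.59 × 0.11/0.38 = 1.460.
Sorption retards both mechanisms: v_R = v/R = 0.5123 m/day, D_R = D/R = 0.7466 m²/day.
v_R·t = 0.5123 × 262 = 134.2226 m; 2√(D_R t) = 27.97 m; argument = (146 − 134.2226)/27.97 = 0.4211.
C = C₀ × ½·erfc(0.4211) = 5.05 × 0.2757 = 1.39 mg/L.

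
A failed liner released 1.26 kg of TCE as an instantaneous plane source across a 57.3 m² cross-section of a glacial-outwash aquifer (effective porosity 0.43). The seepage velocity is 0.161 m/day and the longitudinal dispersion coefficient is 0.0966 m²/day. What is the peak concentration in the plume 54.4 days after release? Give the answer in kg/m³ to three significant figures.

0.00629 kg/m³

The peak of an instantaneous 1D plume sits at x = vt; there the Gaussian factor is 1 and C_max = M/(n_e·A·√(4πDt)), where n_e·A is the pore area the mass is dissolved in.
√(4πDt) = √(4π × 0.0966 × 54.4) = 8.126 m, so C_max = 1.26/(0.43 × 57.3 × 8.126) = 0.00629 kg/m³.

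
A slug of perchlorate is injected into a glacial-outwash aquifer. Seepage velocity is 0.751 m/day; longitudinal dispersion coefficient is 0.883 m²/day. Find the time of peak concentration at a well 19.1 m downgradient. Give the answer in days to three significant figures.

For the 1D instantaneous-source solution, setting ∂C/∂t = 0 at fixed x gives v²t² + 2Dt − x² = 0, so t = (√(D² + v²x²) − D)/v².
√(D² + v²x²) = √(0.883² + 0.751² × 19.1²) = 14.37; v² = 0.564001.
t = (14.37 − 0.883)/0.564001 = 23.9 days (vs. the pure-advection estimate x/v = 25.4 d).

23.9 days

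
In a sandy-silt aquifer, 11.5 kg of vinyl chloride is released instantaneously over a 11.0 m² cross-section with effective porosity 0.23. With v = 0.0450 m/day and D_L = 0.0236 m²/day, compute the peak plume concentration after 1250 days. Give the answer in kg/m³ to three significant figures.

0.236 kg/m³

The peak of an instantaneous 1D plume sits at x = vt; there the Gaussian factor is 1 and C_max = M/(n_e·A·√(4πDt)), where n_e·A is the pore area the mass is dissolved in.
√(4πDt) = √(4π × 0.0236 × 1250) = 19.25 m, so C_max = 11.5/(0.23 × 11.0 × 19.25) = 0.236 kg/m³.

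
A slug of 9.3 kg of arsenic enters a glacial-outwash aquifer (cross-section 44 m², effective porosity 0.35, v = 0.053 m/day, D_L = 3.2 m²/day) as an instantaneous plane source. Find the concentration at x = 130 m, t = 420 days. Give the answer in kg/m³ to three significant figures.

For an instantaneous plane source, C(x,t) = M/(n_e·A·√(4πDt)) · exp(−(x−vt)²/(4Dt)), with n_e·A the pore (flow) area.
Plume center vt = 0.053 × 420 = 22.26 m, so the well at 130 m is 107.74 m downgradient of the peak.
√(4πDt) = 130.0 m, giving peak height M/(n_e·A·√(4πDt)) = 9.3/(0.35 × 44 × 130.0) = 0.004645 kg/m³.
(x−vt)²/(4Dt) = (107.74)²/(4 × 3.2 × 420) = 2.159; exp(−2.159) = 0.1154.
C = 0.004645 × 0.1154 = 0.000536 kg/m³.

0.000536 kg/m³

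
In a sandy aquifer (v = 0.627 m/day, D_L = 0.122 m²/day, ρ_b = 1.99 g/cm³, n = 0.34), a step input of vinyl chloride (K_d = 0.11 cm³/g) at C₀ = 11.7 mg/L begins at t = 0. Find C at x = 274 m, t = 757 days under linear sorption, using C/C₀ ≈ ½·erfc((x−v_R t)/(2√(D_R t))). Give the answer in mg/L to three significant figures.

10.7 mg/L

Retardation factor R = 1 + ρ_b·K_d/n = 1 + 1.99 × 0.11/0.34 = 1.644.
Sorption retards both mechanisms: v_R = v/R = 0.3814 m/day, D_R = D/R = 0.07421 m²/day.
v_R·t = 0.3814 × 757 = 288.7198 m; 2√(D_R t) = 14.99 m; argument = (274 − 288.7198)/14.99 = -0.9820.
C = C₀ × ½·erfc(-0.9820) = 11.7 × 0.9175 = 10.7 mg/L.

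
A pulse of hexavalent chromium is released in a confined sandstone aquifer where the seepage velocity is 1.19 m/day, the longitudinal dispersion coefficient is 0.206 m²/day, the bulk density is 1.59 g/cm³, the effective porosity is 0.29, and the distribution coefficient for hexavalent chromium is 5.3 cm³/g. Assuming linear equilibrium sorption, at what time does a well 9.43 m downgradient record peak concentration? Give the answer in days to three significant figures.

Retardation factor R = 1 + ρ_b·K_d/n = 1 + 1.59 × 5.3/0.29 = 30.06.
Sorption retards both mechanisms: v_R = v/R = 0.03959 m/day, D_R = D/R = 0.006853 m²/day.
Peak time from v_R²t² + 2D_R t − x² = 0: t = (√(D_R² + v_R²x²) − D_R)/v_R².
√(D_R² + v_R²x²) = √(0.006853² + 0.03959² × 9.43²) = 0.3734; v_R² = 0.001567.
t = (0.3734 − 0.006853)/0.001567 = 234 days.

234 days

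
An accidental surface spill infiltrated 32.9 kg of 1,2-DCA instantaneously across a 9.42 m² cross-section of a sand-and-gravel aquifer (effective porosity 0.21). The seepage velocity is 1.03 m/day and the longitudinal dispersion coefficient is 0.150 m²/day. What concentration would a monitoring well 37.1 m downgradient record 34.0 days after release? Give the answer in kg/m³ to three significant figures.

For an instantaneous plane source, C(x,t) = M/(n_e·A·√(4πDt)) · exp(−(x−vt)²/(4Dt)), with n_e·A the pore (flow) area.
Plume center vt = 1.03 × 34.0 = 35.02 m, so the well at 37.1 m is 2.08 m downgradient of the peak.
√(4πDt) = 8.006 m, giving peak height M/(n_e·A·√(4πDt)) = 32.9/(0.21 × 9.42 × 8.006) = 2.077 kg/m³.
(x−vt)²/(4Dt) = (2.08)²/(4 × 0.150 × 34.0) = 0.2121; exp(−0.2121) = 0.8089.
C = 2.077 × 0.8089 = 1.68 kg/m³.

1.68 kg/m³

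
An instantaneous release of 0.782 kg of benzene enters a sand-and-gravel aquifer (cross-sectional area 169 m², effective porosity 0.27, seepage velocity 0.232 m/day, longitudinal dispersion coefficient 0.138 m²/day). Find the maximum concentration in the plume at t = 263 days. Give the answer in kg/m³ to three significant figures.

0.000802 kg/m³

The peak of an instantaneous 1D plume sits at x = vt; there the Gaussian factor is 1 and C_max = M/(n_e·A·√(4πDt)), where n_e·A is the pore area the mass is dissolved in.
√(4πDt) = √(4π × 0.138 × 263) = 21.36 m, so C_max = 0.782/(0.27 × 169 × 21.36) = 0.000802 kg/m³.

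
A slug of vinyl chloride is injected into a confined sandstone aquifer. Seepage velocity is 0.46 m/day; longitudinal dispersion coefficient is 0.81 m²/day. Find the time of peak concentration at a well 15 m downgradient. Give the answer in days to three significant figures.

29.0 days

For the 1D instantaneous-source solution, setting ∂C/∂t = 0 at fixed x gives v²t² + 2Dt − x² = 0, so t = (√(D² + v²x²) − D)/v².
√(D² + v²x²) = √(0.81² + 0.46² × 15²) = 6.947; v² = 0.2116.
t = (6.947 − 0.81)/0.2116 = 29.0 days (vs. the pure-advection estimate x/v = 32.6 d).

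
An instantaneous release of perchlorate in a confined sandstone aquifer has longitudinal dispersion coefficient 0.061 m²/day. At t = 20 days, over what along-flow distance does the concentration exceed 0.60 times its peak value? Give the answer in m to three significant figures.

3.16 m

The plume is Gaussian with σ = √(2Dt) = √(2 × 0.061 × 20) = 1.562 m.
C/C_peak = exp(−Δx²/(2σ²)) = 0.60 ⇒ Δx = σ·√(−2 ln 0.60) = 1.562 × 1.011 = 1.579 m.
Width = 2Δx = 3.16 m.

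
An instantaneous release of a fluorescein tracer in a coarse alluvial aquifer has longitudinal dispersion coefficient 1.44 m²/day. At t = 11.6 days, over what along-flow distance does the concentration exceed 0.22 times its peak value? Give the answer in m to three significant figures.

The plume is Gaussian with σ = √(2Dt) = √(2 × 1.44 × 11.6) = 5.780 m.
C/C_peak = exp(−Δx²/(2σ²)) = 0.22 ⇒ Δx = σ·√(−2 ln 0.22) = 5.780 × 1.740 = 10.06 m.
Width = 2Δx = 20.1 m.

20.1 m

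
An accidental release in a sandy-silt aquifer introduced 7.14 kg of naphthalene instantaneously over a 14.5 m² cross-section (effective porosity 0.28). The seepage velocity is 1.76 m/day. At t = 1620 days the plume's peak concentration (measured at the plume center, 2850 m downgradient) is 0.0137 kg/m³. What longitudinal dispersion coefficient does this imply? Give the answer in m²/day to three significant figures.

At the plume center C_max = M/(n_e·A·√(4πDt)), so D = M²/(4πt·(n_e·A·C_max)²).
n_e·A·C_max = 0.28 × 14.5 × 0.0137 = 0.05562 kg/m.
D = 7.14²/(4π × 1620 × 0.05562²) = 0.809 m²/day.

0.809 m²/day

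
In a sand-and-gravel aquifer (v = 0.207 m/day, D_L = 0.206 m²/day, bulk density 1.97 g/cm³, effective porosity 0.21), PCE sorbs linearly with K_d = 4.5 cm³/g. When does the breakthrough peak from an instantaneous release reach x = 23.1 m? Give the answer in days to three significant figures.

4620 days

Retardation factor R = 1 + ρ_b·K_d/n = 1 + 1.97 × 4.5/0.21 = 43.21.
Sorption retards both mechanisms: v_R = v/R = 0.004791 m/day, D_R = D/R = 0.004767 m²/day.
Peak time from v_R²t² + 2D_R t − x² = 0: t = (√(D_R² + v_R²x²) − D_R)/v_R².
√(D_R² + v_R²x²) = √(0.004767² + 0.004791² × 23.1²) = 0.1108; v_R² = 2.295e-05.
t = (0.1108 − 0.004767)/2.295e-05 = 4620 days.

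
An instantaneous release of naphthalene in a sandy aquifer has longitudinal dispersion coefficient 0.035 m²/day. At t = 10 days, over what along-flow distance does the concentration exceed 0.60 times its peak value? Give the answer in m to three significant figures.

The plume is Gaussian with σ = √(2Dt) = √(2 × 0.035 × 10) = 0.8367 m.
C/C_peak = exp(−Δx²/(2σ²)) = 0.60 ⇒ Δx = σ·√(−2 ln 0.60) = 0.8367 × 1.011 = 0.8459 m.
Width = 2Δx = 1.69 m.

1.69 m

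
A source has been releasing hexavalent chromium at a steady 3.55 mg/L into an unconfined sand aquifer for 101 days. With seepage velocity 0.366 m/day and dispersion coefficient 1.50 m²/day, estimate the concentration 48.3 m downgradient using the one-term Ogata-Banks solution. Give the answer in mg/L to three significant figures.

For a continuous step input, C/C₀ ≈ ½·erfc((x−vt)/(2√(Dt))).
vt = 0.366 × 101 = 36.966 m and 2√(Dt) = 2√(1.50 × 101) = 24.62 m.
Argument (x−vt)/(2√(Dt)) = (48.3 − 36.966)/24.62 = 0.4604; ½·erfc(0.4604) = 0.2575.
C = 3.55 × 0.2575 = 0.914 mg/L.

0.914 mg/L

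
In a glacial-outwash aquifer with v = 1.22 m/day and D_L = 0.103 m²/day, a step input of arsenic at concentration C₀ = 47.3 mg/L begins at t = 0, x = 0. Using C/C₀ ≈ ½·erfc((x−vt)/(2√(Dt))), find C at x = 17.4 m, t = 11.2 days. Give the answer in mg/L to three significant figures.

0.329 mg/L

For a continuous step input, C/C₀ ≈ ½·erfc((x−vt)/(2√(Dt))).
vt = 1.22 × 11.2 = 13.664 m and 2√(Dt) = 2√(0.103 × 11.2) = 2.148 m.
Argument (x−vt)/(2√(Dt)) = (17.4 − 13.664)/2.148 = 1.739; ½·erfc(1.739) = 0.006960.
C = 47.3 × 0.006960 = 0.329 mg/L.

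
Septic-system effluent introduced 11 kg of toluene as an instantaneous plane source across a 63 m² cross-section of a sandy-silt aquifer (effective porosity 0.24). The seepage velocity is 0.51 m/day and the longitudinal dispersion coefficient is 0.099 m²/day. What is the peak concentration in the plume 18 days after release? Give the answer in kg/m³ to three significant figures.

The peak of an instantaneous 1D plume sits at x = vt; there the Gaussian factor is 1 and C_max = M/(n_e·A·√(4πDt)), where n_e·A is the pore area the mass is dissolved in.
√(4πDt) = √(4π × 0.099 × 18) = 4.732 m, so C_max = 11/(0.24 × 63 × 4.732) = 0.154 kg/m³.

0.154 kg/m³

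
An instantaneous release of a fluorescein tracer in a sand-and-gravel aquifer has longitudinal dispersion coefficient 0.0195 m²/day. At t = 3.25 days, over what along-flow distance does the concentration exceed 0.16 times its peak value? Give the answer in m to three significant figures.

1.36 m

The plume is Gaussian with σ = √(2Dt) = √(2 × 0.0195 × 3.25) = 0.3560 m.
C/C_peak = exp(−Δx²/(2σ²)) = 0.16 ⇒ Δx = σ·√(−2 ln 0.16) = 0.3560 × 1.914 = 0.6814 m.
Width = 2Δx = 1.36 m.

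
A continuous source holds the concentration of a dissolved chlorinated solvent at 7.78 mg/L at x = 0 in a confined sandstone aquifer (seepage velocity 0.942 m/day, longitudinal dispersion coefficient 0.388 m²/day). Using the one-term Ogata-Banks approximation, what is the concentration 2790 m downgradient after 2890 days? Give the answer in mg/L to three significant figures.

0.596 mg/L

For a continuous step input, C/C₀ ≈ ½·erfc((x−vt)/(2√(Dt))).
vt = 0.942 × 2890 = 2722.38 m and 2√(Dt) = 2√(0.388 × 2890) = 66.97 m.
Argument (x−vt)/(2√(Dt)) = (2790 − 2722.38)/66.97 = 1.010; ½·erfc(1.010) = 0.07659.
C = 7.78 × 0.07659 = 0.596 mg/L.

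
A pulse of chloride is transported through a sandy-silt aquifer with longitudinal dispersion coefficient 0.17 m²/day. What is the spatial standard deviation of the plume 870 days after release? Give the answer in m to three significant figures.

Dispersive spreading gives a Gaussian with σ² = 2Dt; advection only shifts the center.
σ = √(2 × 0.17 × 870) = 17.2 m.

17.2 m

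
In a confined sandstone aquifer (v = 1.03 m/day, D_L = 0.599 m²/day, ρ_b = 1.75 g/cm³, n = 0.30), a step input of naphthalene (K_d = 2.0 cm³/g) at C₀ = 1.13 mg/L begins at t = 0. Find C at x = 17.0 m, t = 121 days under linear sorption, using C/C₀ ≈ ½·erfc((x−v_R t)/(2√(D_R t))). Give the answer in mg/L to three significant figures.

0.0194 mg/L

Retardation factor R = 1 + ρ_b·K_d/n = 1 + 1.75 × 2.0/0.30 = 12.67.
Sorption retards both mechanisms: v_R = v/R = 0.08129 m/day, D_R = D/R = 0.04728 m²/day.
v_R·t = 0.08129 × 121 = 9.83609 m; 2√(D_R t) = 4.784 m; argument = (17.0 − 9.83609)/4.784 = 1.497.
C = C₀ × ½·erfc(1.497) = 1.13 × 0.01713 = 0.0194 mg/L.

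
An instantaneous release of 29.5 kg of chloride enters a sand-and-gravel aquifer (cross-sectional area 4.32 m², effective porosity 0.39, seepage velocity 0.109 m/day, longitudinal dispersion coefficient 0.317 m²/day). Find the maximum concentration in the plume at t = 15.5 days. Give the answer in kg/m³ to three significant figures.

The peak of an instantaneous 1D plume sits at x = vt; there the Gaussian factor is 1 and C_max = M/(n_e·A·√(4πDt)), where n_e·A is the pore area the mass is dissolved in.
√(4πDt) = √(4π × 0.317 × 15.5) = 7.858 m, so C_max = 29.5/(0.39 × 4.32 × 7.858) = 2.23 kg/m³.

2.23 kg/m³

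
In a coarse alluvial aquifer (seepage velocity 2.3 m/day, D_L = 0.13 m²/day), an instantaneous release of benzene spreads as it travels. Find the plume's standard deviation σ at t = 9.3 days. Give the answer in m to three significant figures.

1.55 m

Dispersive spreading gives a Gaussian with σ² = 2Dt; advection only shifts the center.
σ = √(2 × 0.13 × 9.3) = 1.55 m.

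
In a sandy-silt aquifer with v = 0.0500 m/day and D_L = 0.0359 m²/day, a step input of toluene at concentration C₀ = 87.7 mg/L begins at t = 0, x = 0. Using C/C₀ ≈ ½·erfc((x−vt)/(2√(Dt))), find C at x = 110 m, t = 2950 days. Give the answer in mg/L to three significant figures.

For a continuous step input, C/C₀ ≈ ½·erfc((x−vt)/(2√(Dt))).
vt = 0.0500 × 2950 = 147.5 m and 2√(Dt) = 2√(0.0359 × 2950) = 20.58 m.
Argument (x−vt)/(2√(Dt)) = (110 − 147.5)/20.58 = -1.822; ½·erfc(-1.822) = 0.9950.
C = 87.7 × 0.9950 = 87.3 mg/L.

87.3 mg/L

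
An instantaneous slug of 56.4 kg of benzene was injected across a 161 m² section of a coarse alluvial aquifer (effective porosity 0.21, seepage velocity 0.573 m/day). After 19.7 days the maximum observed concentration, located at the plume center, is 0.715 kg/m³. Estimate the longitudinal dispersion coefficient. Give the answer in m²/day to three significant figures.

At the plume center C_max = M/(n_e·A·√(4πDt)), so D = M²/(4πt·(n_e·A·C_max)²).
n_e·A·C_max = 0.21 × 161 × 0.715 = 24.17 kg/m.
D = 56.4²/(4π × 19.7 × 24.17²) = 0.0220 m²/day.

0.0220 m²/day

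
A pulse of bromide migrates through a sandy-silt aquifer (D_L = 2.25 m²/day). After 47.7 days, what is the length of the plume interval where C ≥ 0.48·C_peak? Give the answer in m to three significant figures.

The plume is Gaussian with σ = √(2Dt) = √(2 × 2.25 × 47.7) = 14.65 m.
C/C_peak = exp(−Δx²/(2σ²)) = 0.48 ⇒ Δx = σ·√(−2 ln 0.48) = 14.65 × 1.212 = 17.76 m.
Width = 2Δx = 35.5 m.

35.5 m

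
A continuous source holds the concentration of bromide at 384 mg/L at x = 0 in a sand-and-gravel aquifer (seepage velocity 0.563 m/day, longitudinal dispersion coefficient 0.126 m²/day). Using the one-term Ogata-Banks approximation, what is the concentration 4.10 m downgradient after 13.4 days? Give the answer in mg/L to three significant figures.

For a continuous step input, C/C₀ ≈ ½·erfc((x−vt)/(2√(Dt))).
vt = 0.563 × 13.4 = 7.5442 m and 2√(Dt) = 2√(0.126 × 13.4) = 2.599 m.
Argument (x−vt)/(2√(Dt)) = (4.10 − 7.5442)/2.599 = -1.325; ½·erfc(-1.325) = 0.9695.
C = 384 × 0.9695 = 372 mg/L.

372 mg/L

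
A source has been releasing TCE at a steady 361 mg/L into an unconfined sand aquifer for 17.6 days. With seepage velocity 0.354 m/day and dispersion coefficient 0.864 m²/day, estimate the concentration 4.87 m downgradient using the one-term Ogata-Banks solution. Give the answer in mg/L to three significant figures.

For a continuous step input, C/C₀ ≈ ½·erfc((x−vt)/(2√(Dt))).
vt = 0.354 × 17.6 = 6.2304 m and 2√(Dt) = 2√(0.864 × 17.6) = 7.799 m.
Argument (x−vt)/(2√(Dt)) = (4.87 − 6.2304)/7.799 = -0.1744; ½·erfc(-0.1744) = 0.5974.
C = 361 × 0.5974 = 216 mg/L.

216 mg/L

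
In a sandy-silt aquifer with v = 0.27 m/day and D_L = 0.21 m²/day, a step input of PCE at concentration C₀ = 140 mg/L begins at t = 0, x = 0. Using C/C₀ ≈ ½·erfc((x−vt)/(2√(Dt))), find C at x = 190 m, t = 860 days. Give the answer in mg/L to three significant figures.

138 mg/L

For a continuous step input, C/C₀ ≈ ½·erfc((x−vt)/(2√(Dt))).
vt = 0.27 × 860 = 232.2 m and 2√(Dt) = 2√(0.21 × 860) = 26.88 m.
Argument (x−vt)/(2√(Dt)) = (190 − 232.2)/26.88 = -1.570; ½·erfc(-1.570) = 0.9868.
C = 140 × 0.9868 = 138 mg/L.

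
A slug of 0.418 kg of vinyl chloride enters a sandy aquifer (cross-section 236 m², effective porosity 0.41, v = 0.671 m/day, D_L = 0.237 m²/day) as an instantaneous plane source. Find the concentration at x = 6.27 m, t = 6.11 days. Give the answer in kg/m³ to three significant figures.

For an instantaneous plane source, C(x,t) = M/(n_e·A·√(4πDt)) · exp(−(x−vt)²/(4Dt)), with n_e·A the pore (flow) area.
Plume center vt = 0.671 × 6.11 = 4.09981 m, so the well at 6.27 m is 2.17019 m downgradient of the peak.
√(4πDt) = 4.266 m, giving peak height M/(n_e·A·√(4πDt)) = 0.418/(0.41 × 236 × 4.266) = 0.001013 kg/m³.
(x−vt)²/(4Dt) = (2.17019)²/(4 × 0.237 × 6.11) = 0.8131; exp(−0.8131) = 0.4435.
C = 0.001013 × 0.4435 = 0.000449 kg/m³.

0.000449 kg/m³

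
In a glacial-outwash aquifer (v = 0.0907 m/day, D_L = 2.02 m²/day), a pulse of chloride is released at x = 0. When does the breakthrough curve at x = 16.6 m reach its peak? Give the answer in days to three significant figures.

60.7 days

For the 1D instantaneous-source solution, setting ∂C/∂t = 0 at fixed x gives v²t² + 2Dt − x² = 0, so t = (√(D² + v²x²) − D)/v².
√(D² + v²x²) = √(2.02² + 0.0907² × 16.6²) = 2.519; v² = 0.00822649.
t = (2.519 − 2.02)/0.00822649 = 60.7 days (vs. the pure-advection estimate x/v = 183 d).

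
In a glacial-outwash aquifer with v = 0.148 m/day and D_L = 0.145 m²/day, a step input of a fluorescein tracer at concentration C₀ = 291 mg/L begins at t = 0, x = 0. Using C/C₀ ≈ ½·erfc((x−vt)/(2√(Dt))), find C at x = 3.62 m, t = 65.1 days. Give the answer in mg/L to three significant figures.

For a continuous step input, C/C₀ ≈ ½·erfc((x−vt)/(2√(Dt))).
vt = 0.148 × 65.1 = 9.6348 m and 2√(Dt) = 2√(0.145 × 65.1) = 6.145 m.
Argument (x−vt)/(2√(Dt)) = (3.62 − 9.6348)/6.145 = -0.9788; ½·erfc(-0.9788) = 0.9169.
C = 291 × 0.9169 = 267 mg/L.

267 mg/L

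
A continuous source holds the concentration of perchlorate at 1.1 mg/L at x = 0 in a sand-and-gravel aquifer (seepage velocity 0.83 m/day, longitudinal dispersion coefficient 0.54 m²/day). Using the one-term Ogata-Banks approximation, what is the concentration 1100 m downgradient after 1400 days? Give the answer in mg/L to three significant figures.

For a continuous step input, C/C₀ ≈ ½·erfc((x−vt)/(2√(Dt))).
vt = 0.83 × 1400 = 1162 m and 2√(Dt) = 2√(0.54 × 1400) = 54.99 m.
Argument (x−vt)/(2√(Dt)) = (1100 − 1162)/54.99 = -1.127; ½·erfc(-1.127) = 0.9445.
C = 1.1 × 0.9445 = 1.04 mg/L.

1.04 mg/L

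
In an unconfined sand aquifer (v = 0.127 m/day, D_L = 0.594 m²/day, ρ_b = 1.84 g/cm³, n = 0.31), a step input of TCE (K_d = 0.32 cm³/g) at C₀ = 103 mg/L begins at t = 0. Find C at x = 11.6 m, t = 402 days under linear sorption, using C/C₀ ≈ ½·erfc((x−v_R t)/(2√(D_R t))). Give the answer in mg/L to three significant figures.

70.1 mg/L

Retardation factor R = 1 + ρ_b·K_d/n = 1 + 1.84 × 0.32/0.31 = 2.899.
Sorption retards both mechanisms: v_R = v/R = 0.04381 m/day, D_R = D/R = 0.2049 m²/day.
v_R·t = 0.04381 × 402 = 17.61162 m; 2√(D_R t) = 18.15 m; argument = (11.6 − 17.61162)/18.15 = -0.3312.
C = C₀ × ½·erfc(-0.3312) = 103 × 0.6802 = 70.1 mg/L.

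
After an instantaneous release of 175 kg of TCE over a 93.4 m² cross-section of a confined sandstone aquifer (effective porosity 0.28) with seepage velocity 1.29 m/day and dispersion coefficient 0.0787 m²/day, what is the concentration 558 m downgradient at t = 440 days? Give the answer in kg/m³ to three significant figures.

0.165 kg/m³

For an instantaneous plane source, C(x,t) = M/(n_e·A·√(4πDt)) · exp(−(x−vt)²/(4Dt)), with n_e·A the pore (flow) area.
Plume center vt = 1.29 × 440 = 567.6 m, so the well at 558 m is 9.6 m upgradient of the peak.
√(4πDt) = 20.86 m, giving peak height M/(n_e·A·√(4πDt)) = 175/(0.28 × 93.4 × 20.86) = 0.3208 kg/m³.
(x−vt)²/(4Dt) = (-9.6)²/(4 × 0.0787 × 440) = 0.6654; exp(−0.6654) = 0.5141.
C = 0.3208 × 0.5141 = 0.165 kg/m³.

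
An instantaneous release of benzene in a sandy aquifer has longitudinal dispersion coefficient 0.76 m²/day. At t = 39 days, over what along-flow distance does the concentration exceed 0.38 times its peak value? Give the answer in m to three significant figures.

21.4 m

The plume is Gaussian with σ = √(2Dt) = √(2 × 0.76 × 39) = 7.699 m.
C/C_peak = exp(−Δx²/(2σ²)) = 0.38 ⇒ Δx = σ·√(−2 ln 0.38) = 7.699 × 1.391 = 10.71 m.
Width = 2Δx = 21.4 m.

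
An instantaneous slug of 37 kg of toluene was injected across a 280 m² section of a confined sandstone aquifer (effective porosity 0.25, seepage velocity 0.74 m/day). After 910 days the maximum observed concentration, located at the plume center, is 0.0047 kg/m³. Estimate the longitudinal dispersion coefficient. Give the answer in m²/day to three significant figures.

At the plume center C_max = M/(n_e·A·√(4πDt)), so D = M²/(4πt·(n_e·A·C_max)²).
n_e·A·C_max = 0.25 × 280 × 0.0047 = 0.3290 kg/m.
D = 37²/(4π × 910 × 0.3290²) = 1.11 m²/day.

1.11 m²/day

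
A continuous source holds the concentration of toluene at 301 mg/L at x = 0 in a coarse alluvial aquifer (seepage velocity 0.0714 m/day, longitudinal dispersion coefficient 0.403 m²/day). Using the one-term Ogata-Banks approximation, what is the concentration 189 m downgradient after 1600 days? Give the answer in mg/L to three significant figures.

5.62 mg/L

For a continuous step input, C/C₀ ≈ ½·erfc((x−vt)/(2√(Dt))).
vt = 0.0714 × 1600 = 114.24 m and 2√(Dt) = 2√(0.403 × 1600) = 50.79 m.
Argument (x−vt)/(2√(Dt)) = (189 − 114.24)/50.79 = 1.472; ½·erfc(1.472) = 0.01868.
C = 301 × 0.01868 = 5.62 mg/L.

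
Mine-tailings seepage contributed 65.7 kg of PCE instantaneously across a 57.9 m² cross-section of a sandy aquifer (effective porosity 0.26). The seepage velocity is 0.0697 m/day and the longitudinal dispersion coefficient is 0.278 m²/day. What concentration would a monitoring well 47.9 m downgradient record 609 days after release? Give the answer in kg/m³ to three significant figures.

For an instantaneous plane source, C(x,t) = M/(n_e·A·√(4πDt)) · exp(−(x−vt)²/(4Dt)), with n_e·A the pore (flow) area.
Plume center vt = 0.0697 × 609 = 42.4473 m, so the well at 47.9 m is 5.4527 m downgradient of the peak.
√(4πDt) = 46.12 m, giving peak height M/(n_e·A·√(4πDt)) = 65.7/(0.26 × 57.9 × 46.12) = 0.09463 kg/m³.
(x−vt)²/(4Dt) = (5.4527)²/(4 × 0.278 × 609) = 0.04390; exp(−0.04390) = 0.9570.
C = 0.09463 × 0.9570 = 0.0906 kg/m³.

0.0906 kg/m³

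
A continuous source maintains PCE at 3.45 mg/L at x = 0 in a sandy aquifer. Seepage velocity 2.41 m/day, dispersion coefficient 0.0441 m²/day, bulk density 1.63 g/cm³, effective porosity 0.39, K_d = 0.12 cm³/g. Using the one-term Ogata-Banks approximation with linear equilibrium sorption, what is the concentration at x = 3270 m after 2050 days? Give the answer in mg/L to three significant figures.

Retardation factor R = 1 + ρ_b·K_d/n = 1 + 1.63 × 0.12/0.39 = 1.502.
Sorption retards both mechanisms: v_R = v/R = 1.605 m/day, D_R = D/R = 0.02936 m²/day.
v_R·t = 1.605 × 2050 = 3290.25 m; 2√(D_R t) = 15.52 m; argument = (3270 − 3290.25)/15.52 = -1.305.
C = C₀ × ½·erfc(-1.305) = 3.45 × 0.9675 = 3.34 mg/L.

3.34 mg/L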